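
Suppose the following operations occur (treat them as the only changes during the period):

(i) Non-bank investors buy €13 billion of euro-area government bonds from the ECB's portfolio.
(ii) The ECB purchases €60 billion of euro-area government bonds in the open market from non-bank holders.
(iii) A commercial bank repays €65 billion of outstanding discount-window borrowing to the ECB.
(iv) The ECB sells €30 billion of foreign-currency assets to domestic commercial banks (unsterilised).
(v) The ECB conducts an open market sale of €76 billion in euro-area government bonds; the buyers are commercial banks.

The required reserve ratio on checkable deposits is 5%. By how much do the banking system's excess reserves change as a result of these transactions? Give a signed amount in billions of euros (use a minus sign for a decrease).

-€126.35 billion

Asset sale (to non-banks) €13 billion: reserves −€13B, deposits −€13B.
Asset purchase (from non-banks) €60 billion: reserves +€60B, deposits +€60B.
Discount-window repayment €65 billion: reserves −€65B, deposits 0.
FX sale €30 billion: reserves −€30B, deposits 0.
OMO sale (to banks) €76 billion: reserves −€76B, deposits 0.
Totals: Δreserves = −€124B, Δdeposits = +€47B.
Δrequired reserves = 5% × +€47B = +€2.35B.
Δexcess reserves = Δreserves − Δrequired = −€124B − (+€2.35B) = -€126.35 billion.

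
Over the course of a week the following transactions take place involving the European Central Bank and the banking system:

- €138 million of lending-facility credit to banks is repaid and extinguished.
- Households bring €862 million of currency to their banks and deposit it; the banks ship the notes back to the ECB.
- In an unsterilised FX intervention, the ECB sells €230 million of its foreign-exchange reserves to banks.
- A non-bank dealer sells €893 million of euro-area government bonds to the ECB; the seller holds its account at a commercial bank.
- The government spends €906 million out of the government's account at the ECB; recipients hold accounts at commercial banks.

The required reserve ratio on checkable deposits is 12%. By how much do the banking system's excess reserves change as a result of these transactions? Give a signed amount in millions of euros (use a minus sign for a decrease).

Discount-window repayment €138 million: reserves −€138M, deposits 0.
Currency deposit €862 million: reserves +€862M, deposits +€862M.
FX sale €230 million: reserves −€230M, deposits 0.
Asset purchase (from non-banks) €893 million: reserves +€893M, deposits +€893M.
Government spending €906 million: reserves +€906M, deposits +€906M.
Totals: Δreserves = +€2293M, Δdeposits = +€2661M.
Δrequired reserves = 12% × +€2661M = +€319.32M.
Δexcess reserves = Δreserves − Δrequired = +€2293M − (+€319.32M) = +€1973.68 million.

+€1973.68 million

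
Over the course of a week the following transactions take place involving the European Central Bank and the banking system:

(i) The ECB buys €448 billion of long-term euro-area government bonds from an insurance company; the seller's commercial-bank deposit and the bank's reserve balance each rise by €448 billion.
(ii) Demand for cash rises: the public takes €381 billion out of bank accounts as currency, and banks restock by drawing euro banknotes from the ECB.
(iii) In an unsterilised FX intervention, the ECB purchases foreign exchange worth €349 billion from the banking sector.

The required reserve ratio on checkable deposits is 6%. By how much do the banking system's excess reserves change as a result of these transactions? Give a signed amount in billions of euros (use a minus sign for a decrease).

+€411.98 billion

Asset purchase (from non-banks) €448 billion: reserves +€448B, deposits +€448B.
Currency withdrawal €381 billion: reserves −€381B, deposits −€381B.
FX purchase €349 billion: reserves +€349B, deposits 0.
Totals: Δreserves = +€416B, Δdeposits = +€67B.
Δrequired reserves = 6% × +€67B = +€4.02B.
Δexcess reserves = Δreserves − Δrequired = +€416B − (+€4.02B) = +€411.98 billion.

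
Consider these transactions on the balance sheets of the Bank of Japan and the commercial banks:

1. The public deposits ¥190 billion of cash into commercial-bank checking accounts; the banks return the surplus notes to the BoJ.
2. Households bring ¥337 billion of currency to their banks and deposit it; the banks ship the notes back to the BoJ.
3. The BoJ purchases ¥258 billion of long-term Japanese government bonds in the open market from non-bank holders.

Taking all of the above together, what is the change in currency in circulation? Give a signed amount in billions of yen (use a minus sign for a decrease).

-¥527 billion

Currency deposit ¥190 billion: notes return to the central bank → −¥190B.
Currency deposit ¥337 billion: notes return to the central bank → −¥337B.
Asset purchase (from non-banks) ¥258 billion: no currency enters or leaves circulation → 0.
Net: −190 − 337 + 0 = -¥527 billion.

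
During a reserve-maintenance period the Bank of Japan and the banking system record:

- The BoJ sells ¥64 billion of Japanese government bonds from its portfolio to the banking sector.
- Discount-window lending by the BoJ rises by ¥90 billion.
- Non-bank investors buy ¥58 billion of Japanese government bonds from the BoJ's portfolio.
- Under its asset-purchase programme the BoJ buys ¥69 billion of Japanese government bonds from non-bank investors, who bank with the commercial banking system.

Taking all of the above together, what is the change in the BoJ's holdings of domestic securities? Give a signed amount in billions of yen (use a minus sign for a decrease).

BoJ balance sheet:
  Assets:      Securities −¥53B, Loans to banks +¥90B
  Liabilities: Bank reserves +¥37B
So the change in the BoJ's holdings of domestic securities is -¥53 billion.

-¥53 billion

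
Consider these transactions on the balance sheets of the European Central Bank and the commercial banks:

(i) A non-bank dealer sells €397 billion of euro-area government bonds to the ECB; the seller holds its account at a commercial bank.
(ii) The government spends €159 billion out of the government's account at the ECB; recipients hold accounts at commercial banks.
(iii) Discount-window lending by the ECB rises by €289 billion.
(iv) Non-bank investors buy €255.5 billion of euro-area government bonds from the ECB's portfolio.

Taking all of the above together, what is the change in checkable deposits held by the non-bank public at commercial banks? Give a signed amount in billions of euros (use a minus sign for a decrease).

Asset purchase (from non-banks) €397 billion: non-bank counterparties' bank balances rise → +€397B.
Government spending €159 billion: non-bank counterparties' bank balances rise → +€159B.
Discount-window loan €289 billion: the counterparty is a bank, so public deposits are unchanged → 0.
Asset sale (to non-banks) €255.5 billion: non-bank counterparties' bank balances fall → −€255.5B.
Net: 397 + 159 + 0 − 255.5 = +€300.5 billion.

+€300.5 billion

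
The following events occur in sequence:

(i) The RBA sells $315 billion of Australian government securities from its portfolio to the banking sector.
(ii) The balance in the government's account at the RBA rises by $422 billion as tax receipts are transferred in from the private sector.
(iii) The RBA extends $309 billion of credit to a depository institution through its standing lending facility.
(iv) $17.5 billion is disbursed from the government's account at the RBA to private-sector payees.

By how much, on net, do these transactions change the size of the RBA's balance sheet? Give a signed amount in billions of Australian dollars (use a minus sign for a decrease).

-$6 billion

RBA balance sheet:
  Assets:      Securities −$315B, Loans to banks +$309B
  Liabilities: Bank reserves −$410.5B, Government deposits +$404.5B
Commercial banking system:
  Assets:      Reserves at CB −$410.5B, Securities +$315B
  Liabilities: Checkable deposits −$404.5B, Borrowings from CB +$309B
Change in total RBA assets = -$6 billion.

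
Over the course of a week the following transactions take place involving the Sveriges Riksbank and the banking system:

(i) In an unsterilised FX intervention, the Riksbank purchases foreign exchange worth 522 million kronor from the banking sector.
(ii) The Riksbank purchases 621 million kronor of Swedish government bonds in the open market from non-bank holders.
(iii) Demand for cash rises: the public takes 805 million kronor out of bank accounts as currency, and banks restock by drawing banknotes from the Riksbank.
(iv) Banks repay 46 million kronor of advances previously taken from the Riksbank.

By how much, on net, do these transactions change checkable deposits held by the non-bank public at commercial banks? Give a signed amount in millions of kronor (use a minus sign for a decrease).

-184 million

FX purchase 522 million kronor: the counterparty is a bank, so public deposits are unchanged → 0.
Asset purchase (from non-banks) 621 million kronor: non-bank counterparties' bank balances rise → +621M.
Currency withdrawal 805 million kronor: non-bank counterparties' bank balances fall → −805M.
Discount-window repayment 46 million kronor: the counterparty is a bank, so public deposits are unchanged → 0.
Net: 0 + 621 − 805 + 0 = -184 million.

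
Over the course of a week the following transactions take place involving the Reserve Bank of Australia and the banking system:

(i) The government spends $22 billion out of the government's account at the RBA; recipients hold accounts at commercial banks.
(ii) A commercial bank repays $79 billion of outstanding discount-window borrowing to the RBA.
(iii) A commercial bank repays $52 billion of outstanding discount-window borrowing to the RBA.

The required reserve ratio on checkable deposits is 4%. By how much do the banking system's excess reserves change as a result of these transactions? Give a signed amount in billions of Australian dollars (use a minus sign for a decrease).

-$109.88 billion

Government spending $22 billion: reserves +$22B, deposits +$22B.
Discount-window repayment $79 billion: reserves −$79B, deposits 0.
Discount-window repayment $52 billion: reserves −$52B, deposits 0.
Totals: Δreserves = −$109B, Δdeposits = +$22B.
Δrequired reserves = 4% × +$22B = +$0.88B.
Δexcess reserves = Δreserves − Δrequired = −$109B − (+$0.88B) = -$109.88 billion.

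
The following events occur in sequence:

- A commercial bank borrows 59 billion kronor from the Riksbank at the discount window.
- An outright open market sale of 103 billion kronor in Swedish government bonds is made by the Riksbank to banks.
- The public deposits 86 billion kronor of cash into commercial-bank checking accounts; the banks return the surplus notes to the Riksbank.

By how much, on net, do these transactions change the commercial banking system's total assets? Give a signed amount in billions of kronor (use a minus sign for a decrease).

+145 billion

Riksbank balance sheet:
  Assets:      Securities −103B, Loans to banks +59B
  Liabilities: Bank reserves +42B, Currency in circulation −86B
Commercial banking system:
  Assets:      Reserves at CB +42B, Securities +103B
  Liabilities: Checkable deposits +86B, Borrowings from CB +59B
Change in total bank assets = +145 billion.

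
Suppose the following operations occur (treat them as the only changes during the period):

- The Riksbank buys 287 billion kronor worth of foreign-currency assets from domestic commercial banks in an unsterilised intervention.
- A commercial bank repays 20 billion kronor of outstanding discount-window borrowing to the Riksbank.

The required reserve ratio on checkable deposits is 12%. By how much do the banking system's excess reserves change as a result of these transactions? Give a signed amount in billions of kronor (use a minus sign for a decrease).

FX purchase 287 billion kronor: reserves +287B, deposits 0.
Discount-window repayment 20 billion kronor: reserves −20B, deposits 0.
Totals: Δreserves = +267B, Δdeposits = 0.
Δrequired reserves = 12% × 0 = 0.
Δexcess reserves = Δreserves − Δrequired = +267B − (0) = +267 billion.

+267 billion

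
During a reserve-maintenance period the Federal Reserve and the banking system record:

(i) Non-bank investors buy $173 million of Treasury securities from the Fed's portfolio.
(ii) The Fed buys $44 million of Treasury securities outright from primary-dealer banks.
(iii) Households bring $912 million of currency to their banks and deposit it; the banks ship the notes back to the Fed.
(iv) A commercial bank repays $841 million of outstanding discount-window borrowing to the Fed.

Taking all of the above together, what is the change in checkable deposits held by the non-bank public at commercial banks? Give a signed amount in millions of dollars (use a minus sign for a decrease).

Asset sale (to non-banks) $173 million: non-bank counterparties' bank balances fall → −$173M.
OMO purchase (from banks) $44 million: the counterparty is a bank, so public deposits are unchanged → 0.
Currency deposit $912 million: non-bank counterparties' bank balances rise → +$912M.
Discount-window repayment $841 million: the counterparty is a bank, so public deposits are unchanged → 0.
Net: −173 + 0 + 912 + 0 = +$739 million.

+$739 million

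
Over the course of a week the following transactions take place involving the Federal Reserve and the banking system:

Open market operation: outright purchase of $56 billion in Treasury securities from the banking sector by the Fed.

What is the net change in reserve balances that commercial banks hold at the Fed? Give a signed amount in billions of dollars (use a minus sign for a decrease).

+$56 billion

Fed balance sheet:
  Assets:      Securities +$56B
  Liabilities: Bank reserves +$56B
Commercial banking system:
  Assets:      Reserves at CB +$56B, Securities −$56B
  Liabilities: no change
So the change in reserve balances that commercial banks hold at the Fed is +$56 billion.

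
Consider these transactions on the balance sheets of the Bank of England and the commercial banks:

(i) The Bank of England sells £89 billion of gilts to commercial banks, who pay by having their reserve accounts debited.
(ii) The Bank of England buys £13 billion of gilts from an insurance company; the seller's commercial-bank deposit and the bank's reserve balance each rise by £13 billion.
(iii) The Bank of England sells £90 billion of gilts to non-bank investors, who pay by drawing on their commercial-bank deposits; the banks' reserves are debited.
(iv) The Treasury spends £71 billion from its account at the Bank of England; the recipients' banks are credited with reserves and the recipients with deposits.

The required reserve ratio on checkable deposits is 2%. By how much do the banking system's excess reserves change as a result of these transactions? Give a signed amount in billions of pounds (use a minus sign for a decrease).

-£94.88 billion

OMO sale (to banks) £89 billion: reserves −£89B, deposits 0.
Asset purchase (from non-banks) £13 billion: reserves +£13B, deposits +£13B.
Asset sale (to non-banks) £90 billion: reserves −£90B, deposits −£90B.
Government spending £71 billion: reserves +£71B, deposits +£71B.
Totals: Δreserves = −£95B, Δdeposits = −£6B.
Δrequired reserves = 2% × −£6B = −£0.12B.
Δexcess reserves = Δreserves − Δrequired = −£95B − (−£0.12B) = -£94.88 billion.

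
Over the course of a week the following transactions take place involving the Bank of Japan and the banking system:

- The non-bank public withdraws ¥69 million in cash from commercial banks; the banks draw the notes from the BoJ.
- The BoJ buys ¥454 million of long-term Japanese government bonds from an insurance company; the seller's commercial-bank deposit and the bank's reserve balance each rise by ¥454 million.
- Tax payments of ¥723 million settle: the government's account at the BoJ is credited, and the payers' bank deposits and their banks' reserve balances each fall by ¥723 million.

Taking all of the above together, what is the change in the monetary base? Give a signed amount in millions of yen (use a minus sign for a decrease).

Currency withdrawal ¥69 million: just a shift between currency and reserves — both are base money → 0.
Asset purchase (from non-banks) ¥454 million: BoJ balance sheet expands → +¥454M.
Government account inflow ¥723 million: reserves shift to a non-base liability → −¥723M.
Net: 0 + 454 − 723 = -¥269 million.

-¥269 million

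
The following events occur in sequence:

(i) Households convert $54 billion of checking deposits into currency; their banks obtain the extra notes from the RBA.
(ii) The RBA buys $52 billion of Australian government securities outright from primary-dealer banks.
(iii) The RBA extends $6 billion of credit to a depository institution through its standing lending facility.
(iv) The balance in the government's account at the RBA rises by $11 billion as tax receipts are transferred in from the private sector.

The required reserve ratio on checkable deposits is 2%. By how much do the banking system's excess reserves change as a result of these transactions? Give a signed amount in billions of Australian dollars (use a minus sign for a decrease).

-$5.7 billion

Currency withdrawal $54 billion: reserves −$54B, deposits −$54B.
OMO purchase (from banks) $52 billion: reserves +$52B, deposits 0.
Discount-window loan $6 billion: reserves +$6B, deposits 0.
Government account inflow $11 billion: reserves −$11B, deposits −$11B.
Totals: Δreserves = −$7B, Δdeposits = −$65B.
Δrequired reserves = 2% × −$65B = −$1.3B.
Δexcess reserves = Δreserves − Δrequired = −$7B − (−$1.3B) = -$5.7 billion.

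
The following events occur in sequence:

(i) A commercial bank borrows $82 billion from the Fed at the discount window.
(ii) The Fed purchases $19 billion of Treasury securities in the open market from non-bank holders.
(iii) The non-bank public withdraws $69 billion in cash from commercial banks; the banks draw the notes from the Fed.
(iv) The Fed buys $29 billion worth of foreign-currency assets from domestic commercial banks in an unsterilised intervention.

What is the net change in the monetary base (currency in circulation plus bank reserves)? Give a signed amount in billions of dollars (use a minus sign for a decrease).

+$130 billion

Fed balance sheet:
  Assets:      Securities +$19B, Loans to banks +$82B, Foreign assets +$29B
  Liabilities: Bank reserves +$61B, Currency in circulation +$69B
Monetary base = currency + reserves: +$69B + (+$61B) = +$130 billion.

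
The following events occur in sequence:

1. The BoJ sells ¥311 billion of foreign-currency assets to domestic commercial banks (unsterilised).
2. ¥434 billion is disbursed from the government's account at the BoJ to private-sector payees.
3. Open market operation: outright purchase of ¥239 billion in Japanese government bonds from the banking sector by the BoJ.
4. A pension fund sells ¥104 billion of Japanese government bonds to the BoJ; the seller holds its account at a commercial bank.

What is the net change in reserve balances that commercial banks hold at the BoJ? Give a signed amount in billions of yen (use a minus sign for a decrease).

BoJ balance sheet:
  Assets:      Securities +¥343B, Foreign assets −¥311B
  Liabilities: Bank reserves +¥466B, Government deposits −¥434B
Commercial banking system:
  Assets:      Reserves at CB +¥466B, Securities −¥239B, Foreign assets +¥311B
  Liabilities: Checkable deposits +¥538B
So the change in reserve balances that commercial banks hold at the BoJ is +¥466 billion.

+¥466 billion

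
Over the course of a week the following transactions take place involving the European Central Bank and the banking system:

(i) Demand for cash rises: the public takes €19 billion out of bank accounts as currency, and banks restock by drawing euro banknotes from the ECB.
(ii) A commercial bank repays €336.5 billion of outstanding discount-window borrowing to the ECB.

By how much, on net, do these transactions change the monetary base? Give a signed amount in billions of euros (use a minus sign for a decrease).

-€336.5 billion

ECB balance sheet:
  Assets:      Loans to banks −€336.5B
  Liabilities: Bank reserves −€355.5B, Currency in circulation +€19B
Commercial banking system:
  Assets:      Reserves at CB −€355.5B
  Liabilities: Checkable deposits −€19B, Borrowings from CB −€336.5B
Monetary base = currency + reserves: +€19B + (−€355.5B) = -€336.5 billion.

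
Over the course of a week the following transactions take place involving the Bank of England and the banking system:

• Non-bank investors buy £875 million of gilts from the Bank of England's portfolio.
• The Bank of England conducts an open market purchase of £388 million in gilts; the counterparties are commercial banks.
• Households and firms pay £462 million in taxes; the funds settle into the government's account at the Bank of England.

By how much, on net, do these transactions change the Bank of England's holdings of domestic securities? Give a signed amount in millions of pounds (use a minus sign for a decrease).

Bank of England balance sheet:
  Assets:      Securities −£487M
  Liabilities: Bank reserves −£949M, Government deposits +£462M
So the change in the Bank of England's holdings of domestic securities is -£487 million.

-£487 million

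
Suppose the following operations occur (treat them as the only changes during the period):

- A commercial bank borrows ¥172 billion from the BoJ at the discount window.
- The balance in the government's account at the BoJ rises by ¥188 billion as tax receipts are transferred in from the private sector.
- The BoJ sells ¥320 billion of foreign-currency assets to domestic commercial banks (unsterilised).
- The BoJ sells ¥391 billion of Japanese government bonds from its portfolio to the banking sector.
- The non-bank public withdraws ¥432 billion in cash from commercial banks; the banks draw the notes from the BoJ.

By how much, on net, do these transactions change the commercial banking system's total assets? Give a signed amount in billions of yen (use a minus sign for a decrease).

-¥448 billion

BoJ balance sheet:
  Assets:      Securities −¥391B, Loans to banks +¥172B, Foreign assets −¥320B
  Liabilities: Bank reserves −¥1159B, Currency in circulation +¥432B, Government deposits +¥188B
Commercial banking system:
  Assets:      Reserves at CB −¥1159B, Securities +¥391B, Foreign assets +¥320B
  Liabilities: Checkable deposits −¥620B, Borrowings from CB +¥172B
Change in total bank assets = -¥448 billion.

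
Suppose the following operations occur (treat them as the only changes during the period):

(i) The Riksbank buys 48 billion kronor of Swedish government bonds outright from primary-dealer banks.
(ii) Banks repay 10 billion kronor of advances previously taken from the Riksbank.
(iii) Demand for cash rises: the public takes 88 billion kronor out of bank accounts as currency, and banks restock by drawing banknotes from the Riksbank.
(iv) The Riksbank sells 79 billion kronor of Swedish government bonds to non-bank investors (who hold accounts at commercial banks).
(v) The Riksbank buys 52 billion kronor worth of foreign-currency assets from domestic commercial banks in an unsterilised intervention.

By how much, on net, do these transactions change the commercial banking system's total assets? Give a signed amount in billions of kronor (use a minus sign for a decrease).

-177 billion

OMO purchase (from banks) 48 billion kronor: just an asset swap on bank balance sheets → 0.
Discount-window repayment 10 billion kronor: bank balance sheets shrink → −10B.
Currency withdrawal 88 billion kronor: bank balance sheets shrink → −88B.
Asset sale (to non-banks) 79 billion kronor: bank balance sheets shrink → −79B.
FX purchase 52 billion kronor: just an asset swap on bank balance sheets → 0.
Net: 0 − 10 − 88 − 79 + 0 = -177 billion.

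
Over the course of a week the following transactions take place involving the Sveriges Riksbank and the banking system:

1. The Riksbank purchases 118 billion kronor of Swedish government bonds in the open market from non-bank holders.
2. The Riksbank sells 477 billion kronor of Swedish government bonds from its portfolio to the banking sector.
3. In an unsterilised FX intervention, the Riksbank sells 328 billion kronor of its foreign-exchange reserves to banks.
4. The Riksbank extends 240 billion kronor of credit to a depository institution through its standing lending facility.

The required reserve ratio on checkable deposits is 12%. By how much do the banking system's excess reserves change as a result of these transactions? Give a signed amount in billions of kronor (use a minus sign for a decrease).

Asset purchase (from non-banks) 118 billion kronor: reserves +118B, deposits +118B.
OMO sale (to banks) 477 billion kronor: reserves −477B, deposits 0.
FX sale 328 billion kronor: reserves −328B, deposits 0.
Discount-window loan 240 billion kronor: reserves +240B, deposits 0.
Totals: Δreserves = −447B, Δdeposits = +118B.
Δrequired reserves = 12% × +118B = +14.16B.
Δexcess reserves = Δreserves − Δrequired = −447B − (+14.16B) = -461.16 billion.

-461.16 billion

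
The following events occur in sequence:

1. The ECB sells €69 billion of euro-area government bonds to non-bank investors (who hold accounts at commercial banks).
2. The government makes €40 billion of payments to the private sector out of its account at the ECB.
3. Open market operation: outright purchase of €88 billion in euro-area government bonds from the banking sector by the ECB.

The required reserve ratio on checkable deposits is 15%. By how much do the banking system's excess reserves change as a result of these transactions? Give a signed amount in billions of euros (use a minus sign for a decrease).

Asset sale (to non-banks) €69 billion: reserves −€69B, deposits −€69B.
Government spending €40 billion: reserves +€40B, deposits +€40B.
OMO purchase (from banks) €88 billion: reserves +€88B, deposits 0.
Totals: Δreserves = +€59B, Δdeposits = −€29B.
Δrequired reserves = 15% × −€29B = −€4.35B.
Δexcess reserves = Δreserves − Δrequired = +€59B − (−€4.35B) = +€63.35 billion.

+€63.35 billion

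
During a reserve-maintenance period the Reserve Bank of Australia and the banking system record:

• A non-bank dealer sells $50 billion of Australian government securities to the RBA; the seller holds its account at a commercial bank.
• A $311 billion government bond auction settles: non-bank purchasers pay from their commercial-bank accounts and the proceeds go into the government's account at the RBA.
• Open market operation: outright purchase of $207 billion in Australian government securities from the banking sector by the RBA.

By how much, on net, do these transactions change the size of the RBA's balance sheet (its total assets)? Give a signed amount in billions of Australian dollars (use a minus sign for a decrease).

+$257 billion

RBA balance sheet:
  Assets:      Securities +$257B
  Liabilities: Bank reserves −$54B, Government deposits +$311B
Change in total RBA assets = +$257 billion.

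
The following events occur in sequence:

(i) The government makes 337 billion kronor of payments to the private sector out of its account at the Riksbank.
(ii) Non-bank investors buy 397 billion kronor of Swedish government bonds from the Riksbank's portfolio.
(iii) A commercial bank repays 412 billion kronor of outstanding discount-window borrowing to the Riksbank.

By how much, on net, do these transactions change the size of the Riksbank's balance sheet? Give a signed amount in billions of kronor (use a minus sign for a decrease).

-809 billion

Government spending 337 billion kronor: only the composition of liabilities changes → 0.
Asset sale (to non-banks) 397 billion kronor: a Riksbank asset is shed → −397B.
Discount-window repayment 412 billion kronor: a Riksbank asset is shed → −412B.
Net: 0 − 397 − 412 = -809 billion.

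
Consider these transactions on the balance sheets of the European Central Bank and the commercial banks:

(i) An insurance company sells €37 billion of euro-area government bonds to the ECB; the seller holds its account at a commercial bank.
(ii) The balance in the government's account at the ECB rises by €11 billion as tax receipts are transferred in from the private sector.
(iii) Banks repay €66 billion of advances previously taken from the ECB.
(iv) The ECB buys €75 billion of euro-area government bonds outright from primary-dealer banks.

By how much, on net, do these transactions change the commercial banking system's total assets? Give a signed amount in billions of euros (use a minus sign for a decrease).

-€40 billion

Asset purchase (from non-banks) €37 billion: bank balance sheets expand → +€37B.
Government account inflow €11 billion: bank balance sheets shrink → −€11B.
Discount-window repayment €66 billion: bank balance sheets shrink → −€66B.
OMO purchase (from banks) €75 billion: just an asset swap on bank balance sheets → 0.
Net: 37 − 11 − 66 + 0 = -€40 billion.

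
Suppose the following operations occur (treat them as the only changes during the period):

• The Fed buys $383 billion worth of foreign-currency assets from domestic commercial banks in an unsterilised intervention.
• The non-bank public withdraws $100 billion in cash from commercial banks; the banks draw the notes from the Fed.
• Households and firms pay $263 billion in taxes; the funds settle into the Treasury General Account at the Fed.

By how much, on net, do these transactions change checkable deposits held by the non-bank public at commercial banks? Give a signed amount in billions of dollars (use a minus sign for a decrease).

Fed balance sheet:
  Assets:      Foreign assets +$383B
  Liabilities: Bank reserves +$20B, Currency in circulation +$100B, Government deposits +$263B
Commercial banking system:
  Assets:      Reserves at CB +$20B, Foreign assets −$383B
  Liabilities: Checkable deposits −$363B
So the change in checkable deposits held by the non-bank public at commercial banks is -$363 billion.

-$363 billion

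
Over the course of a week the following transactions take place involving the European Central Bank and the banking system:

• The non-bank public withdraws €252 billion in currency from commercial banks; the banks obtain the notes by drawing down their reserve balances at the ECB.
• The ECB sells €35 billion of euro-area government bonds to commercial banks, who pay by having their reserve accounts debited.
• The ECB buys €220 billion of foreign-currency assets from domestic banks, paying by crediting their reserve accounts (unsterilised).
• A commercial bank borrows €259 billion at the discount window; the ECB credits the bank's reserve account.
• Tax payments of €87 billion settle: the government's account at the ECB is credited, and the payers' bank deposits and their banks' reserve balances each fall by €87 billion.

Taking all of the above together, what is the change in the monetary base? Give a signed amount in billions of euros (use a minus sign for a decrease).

+€357 billion

Currency withdrawal €252 billion: just a shift between currency and reserves — both are base money → 0.
OMO sale (to banks) €35 billion: ECB balance sheet contracts → −€35B.
FX purchase €220 billion: ECB balance sheet expands → +€220B.
Discount-window loan €259 billion: ECB balance sheet expands → +€259B.
Government account inflow €87 billion: reserves shift to a non-base liability → −€87B.
Net: 0 − 35 + 220 + 259 − 87 = +€357 billion.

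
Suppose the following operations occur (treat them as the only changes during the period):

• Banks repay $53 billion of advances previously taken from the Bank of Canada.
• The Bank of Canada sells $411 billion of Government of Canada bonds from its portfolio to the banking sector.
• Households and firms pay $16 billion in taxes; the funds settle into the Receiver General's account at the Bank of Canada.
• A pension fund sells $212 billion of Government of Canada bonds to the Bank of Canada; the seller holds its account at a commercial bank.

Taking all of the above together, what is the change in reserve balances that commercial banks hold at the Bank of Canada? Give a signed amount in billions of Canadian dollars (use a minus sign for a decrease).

Bank of Canada balance sheet:
  Assets:      Securities −$199B, Loans to banks −$53B
  Liabilities: Bank reserves −$268B, Government deposits +$16B
Commercial banking system:
  Assets:      Reserves at CB −$268B, Securities +$411B
  Liabilities: Checkable deposits +$196B, Borrowings from CB −$53B
So the change in reserve balances that commercial banks hold at the Bank of Canada is -$268 billion.

-$268 billion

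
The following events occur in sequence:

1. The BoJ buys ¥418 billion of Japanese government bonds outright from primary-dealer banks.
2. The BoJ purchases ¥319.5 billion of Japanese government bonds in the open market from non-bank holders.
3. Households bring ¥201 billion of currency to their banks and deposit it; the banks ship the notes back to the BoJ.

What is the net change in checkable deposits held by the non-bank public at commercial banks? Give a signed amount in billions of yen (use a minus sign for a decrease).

+¥520.5 billion

BoJ balance sheet:
  Assets:      Securities +¥737.5B
  Liabilities: Bank reserves +¥938.5B, Currency in circulation −¥201B
Commercial banking system:
  Assets:      Reserves at CB +¥938.5B, Securities −¥418B
  Liabilities: Checkable deposits +¥520.5B
So the change in checkable deposits held by the non-bank public at commercial banks is +¥520.5 billion.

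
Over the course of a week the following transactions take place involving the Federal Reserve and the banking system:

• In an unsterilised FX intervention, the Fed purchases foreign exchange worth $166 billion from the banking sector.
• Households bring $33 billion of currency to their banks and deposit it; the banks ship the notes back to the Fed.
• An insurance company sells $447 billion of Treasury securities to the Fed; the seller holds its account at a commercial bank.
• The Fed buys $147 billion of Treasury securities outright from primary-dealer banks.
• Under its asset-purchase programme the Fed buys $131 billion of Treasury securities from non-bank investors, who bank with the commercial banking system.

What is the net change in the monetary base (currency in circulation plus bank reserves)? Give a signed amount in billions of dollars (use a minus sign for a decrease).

FX purchase $166 billion: Fed balance sheet expands → +$166B.
Currency deposit $33 billion: just a shift between currency and reserves — both are base money → 0.
Asset purchase (from non-banks) $447 billion: Fed balance sheet expands → +$447B.
OMO purchase (from banks) $147 billion: Fed balance sheet expands → +$147B.
Asset purchase (from non-banks) $131 billion: Fed balance sheet expands → +$131B.
Net: 166 + 0 + 447 + 147 + 131 = +$891 billion.

+$891 billion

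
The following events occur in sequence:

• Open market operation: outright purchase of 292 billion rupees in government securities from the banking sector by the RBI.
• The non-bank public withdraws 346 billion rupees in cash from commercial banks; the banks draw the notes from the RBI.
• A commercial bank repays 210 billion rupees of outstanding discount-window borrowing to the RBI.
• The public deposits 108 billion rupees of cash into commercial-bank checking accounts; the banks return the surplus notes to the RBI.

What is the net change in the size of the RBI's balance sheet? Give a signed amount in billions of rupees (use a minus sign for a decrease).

+82 billion

OMO purchase (from banks) 292 billion rupees: an RBI asset is acquired → +292B.
Currency withdrawal 346 billion rupees: only the composition of liabilities changes → 0.
Discount-window repayment 210 billion rupees: an RBI asset is shed → −210B.
Currency deposit 108 billion rupees: only the composition of liabilities changes → 0.
Net: 292 + 0 − 210 + 0 = +82 billion.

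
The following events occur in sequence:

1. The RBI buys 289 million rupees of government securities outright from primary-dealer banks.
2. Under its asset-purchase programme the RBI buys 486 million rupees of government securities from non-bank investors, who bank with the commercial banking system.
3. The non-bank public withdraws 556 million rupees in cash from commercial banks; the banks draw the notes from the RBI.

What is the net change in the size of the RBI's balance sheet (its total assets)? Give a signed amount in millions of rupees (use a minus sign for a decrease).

+775 million

OMO purchase (from banks) 289 million rupees: an RBI asset is acquired → +289M.
Asset purchase (from non-banks) 486 million rupees: an RBI asset is acquired → +486M.
Currency withdrawal 556 million rupees: only the composition of liabilities changes → 0.
Net: 289 + 486 + 0 = +775 million.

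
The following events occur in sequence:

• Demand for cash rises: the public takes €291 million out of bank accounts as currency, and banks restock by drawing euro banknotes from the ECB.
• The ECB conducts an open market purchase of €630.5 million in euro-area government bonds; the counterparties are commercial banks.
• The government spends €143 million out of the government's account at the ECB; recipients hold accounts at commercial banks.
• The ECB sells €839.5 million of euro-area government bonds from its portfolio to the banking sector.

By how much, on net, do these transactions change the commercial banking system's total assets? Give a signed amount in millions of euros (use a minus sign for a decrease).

Currency withdrawal €291 million: bank balance sheets shrink → −€291M.
OMO purchase (from banks) €630.5 million: just an asset swap on bank balance sheets → 0.
Government spending €143 million: bank balance sheets expand → +€143M.
OMO sale (to banks) €839.5 million: just an asset swap on bank balance sheets → 0.
Net: −291 + 0 + 143 + 0 = -€148 million.

-€148 million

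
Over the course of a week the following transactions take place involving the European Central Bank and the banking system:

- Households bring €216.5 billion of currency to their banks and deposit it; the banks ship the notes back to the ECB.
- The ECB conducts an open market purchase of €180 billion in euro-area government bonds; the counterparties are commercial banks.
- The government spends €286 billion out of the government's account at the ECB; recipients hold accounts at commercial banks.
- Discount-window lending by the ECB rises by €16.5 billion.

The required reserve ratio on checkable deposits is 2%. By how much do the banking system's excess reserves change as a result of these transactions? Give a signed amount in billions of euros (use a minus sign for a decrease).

+€688.95 billion

Currency deposit €216.5 billion: reserves +€216.5B, deposits +€216.5B.
OMO purchase (from banks) €180 billion: reserves +€180B, deposits 0.
Government spending €286 billion: reserves +€286B, deposits +€286B.
Discount-window loan €16.5 billion: reserves +€16.5B, deposits 0.
Totals: Δreserves = +€699B, Δdeposits = +€502.5B.
Δrequired reserves = 2% × +€502.5B = +€10.05B.
Δexcess reserves = Δreserves − Δrequired = +€699B − (+€10.05B) = +€688.95 billion.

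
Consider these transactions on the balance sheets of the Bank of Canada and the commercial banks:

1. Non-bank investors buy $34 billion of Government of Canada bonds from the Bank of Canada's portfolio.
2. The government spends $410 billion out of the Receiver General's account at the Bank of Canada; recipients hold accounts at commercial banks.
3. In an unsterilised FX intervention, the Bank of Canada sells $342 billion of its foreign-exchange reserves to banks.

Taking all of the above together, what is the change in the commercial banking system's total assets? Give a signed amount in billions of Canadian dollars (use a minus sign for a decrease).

Asset sale (to non-banks) $34 billion: bank balance sheets shrink → −$34B.
Government spending $410 billion: bank balance sheets expand → +$410B.
FX sale $342 billion: just an asset swap on bank balance sheets → 0.
Net: −34 + 410 + 0 = +$376 billion.

+$376 billion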